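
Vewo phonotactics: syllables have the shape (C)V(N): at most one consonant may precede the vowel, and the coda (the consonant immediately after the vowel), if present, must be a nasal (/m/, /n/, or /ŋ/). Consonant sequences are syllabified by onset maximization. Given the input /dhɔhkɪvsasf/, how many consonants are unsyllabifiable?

Syllabifying with onset maximization leaves /d/, /h/, /v/, /s/, /f/ stranded (only a nasal (/m/, /n/, or /ŋ/) is licensed in coda position; onsets are limited to one consonant).

5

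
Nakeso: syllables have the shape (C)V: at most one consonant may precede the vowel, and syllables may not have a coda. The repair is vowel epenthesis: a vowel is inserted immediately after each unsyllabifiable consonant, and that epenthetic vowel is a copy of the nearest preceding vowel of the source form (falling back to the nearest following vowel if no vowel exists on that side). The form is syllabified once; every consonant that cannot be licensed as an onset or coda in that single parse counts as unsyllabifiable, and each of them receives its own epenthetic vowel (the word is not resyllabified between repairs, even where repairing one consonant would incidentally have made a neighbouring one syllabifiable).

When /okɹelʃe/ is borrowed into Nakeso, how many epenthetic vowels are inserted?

The unsyllabifiable consonants are /k/, /l/; each receives one epenthetic vowel.

2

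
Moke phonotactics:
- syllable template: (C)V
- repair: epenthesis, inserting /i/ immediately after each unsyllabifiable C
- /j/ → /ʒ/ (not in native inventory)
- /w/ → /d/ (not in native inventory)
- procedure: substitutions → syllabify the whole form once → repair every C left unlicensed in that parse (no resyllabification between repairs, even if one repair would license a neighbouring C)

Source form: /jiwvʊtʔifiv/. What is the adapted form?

ʒidivʊtiʔifivi

Substitution: /j/ → /ʒ/, /w/ → /d/, giving /ʒidvʊtʔifiv/.
The consonants /d/, /t/, /v/ cannot be parsed into a legal (C)V syllable (no codas are permitted; onsets are limited to one consonant).
Epenthesis after each stranded consonant: /d/ → /di/, /t/ → /ti/, /v/ → /vi/.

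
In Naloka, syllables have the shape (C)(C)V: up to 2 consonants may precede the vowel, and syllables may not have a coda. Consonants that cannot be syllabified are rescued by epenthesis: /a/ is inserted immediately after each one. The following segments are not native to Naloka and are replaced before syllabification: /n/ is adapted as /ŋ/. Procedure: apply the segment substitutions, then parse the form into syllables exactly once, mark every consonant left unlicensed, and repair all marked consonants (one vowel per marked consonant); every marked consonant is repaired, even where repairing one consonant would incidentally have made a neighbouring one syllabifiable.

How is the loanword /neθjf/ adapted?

ŋeθajafa

Substitution: /n/ → /ŋ/, giving /ŋeθjf/.
Syllabifying with onset maximization leaves /θ/, /j/, /f/ stranded (no codas are permitted; onsets may contain at most 2 consonants).
Epenthesis after each stranded consonant: /θ/ → /θa/, /j/ → /ja/, /f/ → /fa/.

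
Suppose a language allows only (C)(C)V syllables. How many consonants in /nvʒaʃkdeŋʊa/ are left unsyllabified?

2

Under (C)(C)V, the unsyllabifiable consonants are /n/, /ʃ/ (no codas are permitted; onsets may contain at most 2 consonants).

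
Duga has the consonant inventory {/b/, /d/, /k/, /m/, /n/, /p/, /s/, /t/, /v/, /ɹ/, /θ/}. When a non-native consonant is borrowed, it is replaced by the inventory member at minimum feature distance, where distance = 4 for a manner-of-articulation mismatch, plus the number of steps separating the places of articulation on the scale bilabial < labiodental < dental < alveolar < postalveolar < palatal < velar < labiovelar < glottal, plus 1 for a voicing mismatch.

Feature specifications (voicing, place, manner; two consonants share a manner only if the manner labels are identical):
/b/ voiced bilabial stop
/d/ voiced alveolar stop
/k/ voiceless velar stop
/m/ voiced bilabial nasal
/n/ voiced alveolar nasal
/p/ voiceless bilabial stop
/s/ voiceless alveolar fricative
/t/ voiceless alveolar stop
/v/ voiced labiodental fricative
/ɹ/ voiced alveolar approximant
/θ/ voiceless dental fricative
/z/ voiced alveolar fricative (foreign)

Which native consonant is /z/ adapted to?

/s/ is closest: same manner (fricative), place distance 0 (alveolar→alveolar), voicing differs (+1); total 1. Next closest is /v/ at distance 2.

s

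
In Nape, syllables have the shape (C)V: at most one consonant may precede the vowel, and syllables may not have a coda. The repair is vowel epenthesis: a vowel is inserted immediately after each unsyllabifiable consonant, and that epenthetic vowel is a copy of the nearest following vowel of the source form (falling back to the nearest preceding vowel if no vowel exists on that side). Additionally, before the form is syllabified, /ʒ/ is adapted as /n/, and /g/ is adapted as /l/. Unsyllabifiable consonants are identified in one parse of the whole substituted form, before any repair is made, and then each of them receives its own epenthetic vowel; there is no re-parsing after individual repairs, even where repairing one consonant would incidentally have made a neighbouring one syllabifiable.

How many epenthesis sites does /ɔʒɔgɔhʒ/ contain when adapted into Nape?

After substitution the input is /ɔnɔlɔhn/.
The unsyllabifiable consonants are /h/, /n/; each receives one epenthetic vowel.

2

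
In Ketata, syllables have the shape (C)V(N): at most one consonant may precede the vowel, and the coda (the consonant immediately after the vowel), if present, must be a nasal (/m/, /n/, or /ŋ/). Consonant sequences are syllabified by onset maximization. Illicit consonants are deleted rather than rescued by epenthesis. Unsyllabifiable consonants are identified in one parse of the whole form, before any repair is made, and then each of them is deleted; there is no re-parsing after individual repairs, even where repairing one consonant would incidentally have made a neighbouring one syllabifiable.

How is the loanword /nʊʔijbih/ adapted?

The consonants /j/, /h/ cannot be parsed into a legal (C)V(N) syllable (only a nasal (/m/, /n/, or /ŋ/) is licensed in coda position; onsets are limited to one consonant).
Deletion applies to /j/, /h/.

nʊʔibi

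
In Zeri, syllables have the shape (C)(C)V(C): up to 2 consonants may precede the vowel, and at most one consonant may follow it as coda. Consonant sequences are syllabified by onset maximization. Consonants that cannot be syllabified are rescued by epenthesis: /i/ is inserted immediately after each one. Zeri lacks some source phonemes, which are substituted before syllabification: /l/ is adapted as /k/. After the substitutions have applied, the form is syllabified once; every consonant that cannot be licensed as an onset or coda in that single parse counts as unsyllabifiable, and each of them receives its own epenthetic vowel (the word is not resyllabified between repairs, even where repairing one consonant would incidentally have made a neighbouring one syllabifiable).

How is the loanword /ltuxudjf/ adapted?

ktuxudjifi

Substitution: /l/ → /k/, giving /ktuxudjf/.
Under (C)(C)V(C), the unsyllabifiable consonants are /j/, /f/ (at most one coda consonant is licensed; onsets may contain at most 2 consonants).
Inserting the epenthetic vowel yields /j/ → /ji/, /f/ → /fi/.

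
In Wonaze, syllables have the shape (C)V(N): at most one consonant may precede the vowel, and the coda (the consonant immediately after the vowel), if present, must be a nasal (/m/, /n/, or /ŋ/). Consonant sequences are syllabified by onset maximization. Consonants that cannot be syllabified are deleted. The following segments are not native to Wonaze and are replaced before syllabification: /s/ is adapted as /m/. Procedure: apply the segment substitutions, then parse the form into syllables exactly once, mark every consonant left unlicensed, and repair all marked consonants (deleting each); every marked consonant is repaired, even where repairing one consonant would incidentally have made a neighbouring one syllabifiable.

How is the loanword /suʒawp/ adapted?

Substitution: /s/ → /m/, giving /muʒawp/.
Under (C)V(N), the unsyllabifiable consonants are /w/, /p/ (only a nasal (/m/, /n/, or /ŋ/) is licensed in coda position; onsets are limited to one consonant).
Deleting the stranded consonants removes /w/, /p/.

muʒa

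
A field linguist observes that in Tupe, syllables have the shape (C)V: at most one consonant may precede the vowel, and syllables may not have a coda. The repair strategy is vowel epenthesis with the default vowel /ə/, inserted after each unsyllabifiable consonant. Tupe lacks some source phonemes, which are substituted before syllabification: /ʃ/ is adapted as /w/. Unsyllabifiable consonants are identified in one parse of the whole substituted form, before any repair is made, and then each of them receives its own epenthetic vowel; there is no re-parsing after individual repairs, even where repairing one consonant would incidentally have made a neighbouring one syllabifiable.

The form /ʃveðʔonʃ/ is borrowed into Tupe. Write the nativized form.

Substitution: /ʃ/ → /w/, giving /wveðʔonw/.
The consonants /w/, /ð/, /n/, /w/ cannot be parsed into a legal (C)V syllable (no codas are permitted; onsets are limited to one consonant).
Epenthesis after each stranded consonant: /w/ → /wə/, /ð/ → /ðə/, /n/ → /nə/, /w/ → /wə/.

wəveðəʔonəwə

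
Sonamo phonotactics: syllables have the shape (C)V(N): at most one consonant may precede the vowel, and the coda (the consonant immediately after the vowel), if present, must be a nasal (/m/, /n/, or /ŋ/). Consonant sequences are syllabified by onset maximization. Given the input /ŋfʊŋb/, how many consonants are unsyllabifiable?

2

Under (C)V(N), the unsyllabifiable consonants are /ŋ/, /b/ (only a nasal (/m/, /n/, or /ŋ/) is licensed in coda position; onsets are limited to one consonant).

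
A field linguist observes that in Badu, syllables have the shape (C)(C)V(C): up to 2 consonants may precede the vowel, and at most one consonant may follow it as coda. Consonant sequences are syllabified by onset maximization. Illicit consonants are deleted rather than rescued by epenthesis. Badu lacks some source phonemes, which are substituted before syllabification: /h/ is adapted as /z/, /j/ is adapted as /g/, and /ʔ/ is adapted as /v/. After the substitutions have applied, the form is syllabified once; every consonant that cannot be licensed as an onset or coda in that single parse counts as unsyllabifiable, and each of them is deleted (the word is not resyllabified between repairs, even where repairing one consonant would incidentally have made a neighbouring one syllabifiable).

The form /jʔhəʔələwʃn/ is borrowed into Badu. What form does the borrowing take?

Substitution: /j/ → /g/, /ʔ/ → /v/, /h/ → /z/, giving /gvzəvələwʃn/.
Syllabifying with onset maximization leaves /g/, /ʃ/, /n/ stranded (at most one coda consonant is licensed; onsets may contain at most 2 consonants).
Each unlicensed consonant is deleted: /g/, /ʃ/, /n/.

vzəvələw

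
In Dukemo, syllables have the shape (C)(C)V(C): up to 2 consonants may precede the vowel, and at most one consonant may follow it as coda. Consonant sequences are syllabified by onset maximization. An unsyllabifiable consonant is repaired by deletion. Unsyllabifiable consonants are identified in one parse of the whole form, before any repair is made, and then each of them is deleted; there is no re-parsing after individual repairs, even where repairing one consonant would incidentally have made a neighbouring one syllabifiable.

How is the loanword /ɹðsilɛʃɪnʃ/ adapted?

The consonants /ɹ/, /ʃ/ cannot be parsed into a legal (C)(C)V(C) syllable (at most one coda consonant is licensed; onsets may contain at most 2 consonants).
Deleting the stranded consonants removes /ɹ/, /ʃ/.

ðsilɛʃɪn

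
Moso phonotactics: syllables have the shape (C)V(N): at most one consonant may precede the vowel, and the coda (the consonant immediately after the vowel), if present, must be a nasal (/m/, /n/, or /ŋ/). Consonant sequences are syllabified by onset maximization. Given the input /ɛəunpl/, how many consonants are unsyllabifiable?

2

The consonants /p/, /l/ cannot be parsed into a legal (C)V(N) syllable (only a nasal (/m/, /n/, or /ŋ/) is licensed in coda position; onsets are limited to one consonant).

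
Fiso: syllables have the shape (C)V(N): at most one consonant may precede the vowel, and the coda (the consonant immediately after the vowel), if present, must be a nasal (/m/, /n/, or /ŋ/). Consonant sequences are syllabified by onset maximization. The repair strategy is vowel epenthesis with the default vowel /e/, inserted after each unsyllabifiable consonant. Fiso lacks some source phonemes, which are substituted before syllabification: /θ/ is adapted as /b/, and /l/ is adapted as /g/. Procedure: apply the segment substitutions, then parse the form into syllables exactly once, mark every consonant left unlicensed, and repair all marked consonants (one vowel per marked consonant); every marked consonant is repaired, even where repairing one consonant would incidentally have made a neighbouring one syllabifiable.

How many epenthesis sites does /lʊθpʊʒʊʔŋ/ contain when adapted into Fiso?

After substitution the input is /gʊbpʊʒʊʔŋ/.
The unsyllabifiable consonants are /b/, /ʔ/, /ŋ/; each receives one epenthetic vowel.

3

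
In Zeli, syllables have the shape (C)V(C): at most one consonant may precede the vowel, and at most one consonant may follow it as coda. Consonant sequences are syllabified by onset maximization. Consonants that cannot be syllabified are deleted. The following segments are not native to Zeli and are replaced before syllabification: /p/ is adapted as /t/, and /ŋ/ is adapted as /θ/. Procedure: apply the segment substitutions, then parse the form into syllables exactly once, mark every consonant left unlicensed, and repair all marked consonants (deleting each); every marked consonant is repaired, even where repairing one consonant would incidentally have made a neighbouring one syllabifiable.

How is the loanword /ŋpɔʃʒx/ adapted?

Substitution: /ŋ/ → /θ/, /p/ → /t/, giving /θtɔʃʒx/.
Syllabifying with onset maximization leaves /θ/, /ʒ/, /x/ stranded (at most one coda consonant is licensed; onsets are limited to one consonant).
Deletion applies to /θ/, /ʒ/, /x/.

tɔʃ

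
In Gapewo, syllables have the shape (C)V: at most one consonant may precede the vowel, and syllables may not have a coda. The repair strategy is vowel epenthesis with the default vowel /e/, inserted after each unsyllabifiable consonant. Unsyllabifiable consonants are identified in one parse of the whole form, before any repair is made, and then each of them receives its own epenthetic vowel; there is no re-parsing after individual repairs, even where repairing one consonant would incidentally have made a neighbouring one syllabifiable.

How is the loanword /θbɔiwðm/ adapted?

Syllabifying with onset maximization leaves /θ/, /w/, /ð/, /m/ stranded (no codas are permitted; onsets are limited to one consonant).
Epenthesis after each stranded consonant: /θ/ → /θe/, /w/ → /we/, /ð/ → /ðe/, /m/ → /me/.

θebɔiweðeme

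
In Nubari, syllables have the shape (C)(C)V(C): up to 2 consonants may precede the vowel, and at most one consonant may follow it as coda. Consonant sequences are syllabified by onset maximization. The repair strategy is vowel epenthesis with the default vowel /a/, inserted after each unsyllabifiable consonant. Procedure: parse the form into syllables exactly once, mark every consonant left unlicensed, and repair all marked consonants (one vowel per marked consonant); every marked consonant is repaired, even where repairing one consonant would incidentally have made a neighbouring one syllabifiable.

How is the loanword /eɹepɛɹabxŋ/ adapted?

eɹepɛɹabxaŋa

Under (C)(C)V(C), the unsyllabifiable consonants are /x/, /ŋ/ (at most one coda consonant is licensed; onsets may contain at most 2 consonants).
Each unlicensed consonant becomes the onset of a new syllable: /x/ → /xa/, /ŋ/ → /ŋa/.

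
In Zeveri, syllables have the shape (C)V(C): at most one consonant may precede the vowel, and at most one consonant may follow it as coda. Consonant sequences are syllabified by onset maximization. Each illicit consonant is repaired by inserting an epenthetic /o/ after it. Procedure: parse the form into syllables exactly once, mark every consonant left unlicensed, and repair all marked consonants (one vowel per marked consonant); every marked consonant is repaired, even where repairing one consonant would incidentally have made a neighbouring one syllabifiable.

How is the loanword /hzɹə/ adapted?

Syllabifying with onset maximization leaves /h/, /z/ stranded (at most one coda consonant is licensed; onsets are limited to one consonant).
Epenthesis after each stranded consonant: /h/ → /ho/, /z/ → /zo/.

hozoɹə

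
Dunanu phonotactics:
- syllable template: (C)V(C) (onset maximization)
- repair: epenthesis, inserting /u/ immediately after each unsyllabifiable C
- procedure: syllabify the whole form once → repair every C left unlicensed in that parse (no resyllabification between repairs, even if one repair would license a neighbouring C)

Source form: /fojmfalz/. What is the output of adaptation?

fojmufalzu

Syllabifying with onset maximization leaves /m/, /z/ stranded (at most one coda consonant is licensed; onsets are limited to one consonant).
Each unlicensed consonant becomes the onset of a new syllable: /m/ → /mu/, /z/ → /zu/.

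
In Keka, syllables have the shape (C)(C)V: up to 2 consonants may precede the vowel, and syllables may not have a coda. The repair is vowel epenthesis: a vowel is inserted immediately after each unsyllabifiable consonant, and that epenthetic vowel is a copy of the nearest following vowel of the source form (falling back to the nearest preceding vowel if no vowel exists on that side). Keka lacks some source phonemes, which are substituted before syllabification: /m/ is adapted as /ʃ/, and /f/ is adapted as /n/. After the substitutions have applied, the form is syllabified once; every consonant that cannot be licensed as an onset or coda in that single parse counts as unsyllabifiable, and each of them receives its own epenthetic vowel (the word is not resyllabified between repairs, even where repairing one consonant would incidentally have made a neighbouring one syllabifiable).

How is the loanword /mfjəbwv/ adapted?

ʃənjəbəwəvə

Substitution: /m/ → /ʃ/, /f/ → /n/, giving /ʃnjəbwv/.
Syllabifying with onset maximization leaves /ʃ/, /b/, /w/, /v/ stranded (no codas are permitted; onsets may contain at most 2 consonants).
Each unlicensed consonant becomes the onset of a new syllable: /ʃ/ → /ʃə/, /b/ → /bə/, /w/ → /wə/, /v/ → /və/.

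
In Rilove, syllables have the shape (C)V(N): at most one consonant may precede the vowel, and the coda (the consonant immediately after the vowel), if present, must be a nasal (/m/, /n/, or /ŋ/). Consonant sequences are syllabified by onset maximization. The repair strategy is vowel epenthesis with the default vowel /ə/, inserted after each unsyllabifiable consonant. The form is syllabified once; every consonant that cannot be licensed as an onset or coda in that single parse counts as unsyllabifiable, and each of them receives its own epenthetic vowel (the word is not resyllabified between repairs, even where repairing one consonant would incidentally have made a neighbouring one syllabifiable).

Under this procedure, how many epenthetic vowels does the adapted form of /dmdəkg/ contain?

4

The unsyllabifiable consonants are /d/, /m/, /k/, /g/; each receives one epenthetic vowel.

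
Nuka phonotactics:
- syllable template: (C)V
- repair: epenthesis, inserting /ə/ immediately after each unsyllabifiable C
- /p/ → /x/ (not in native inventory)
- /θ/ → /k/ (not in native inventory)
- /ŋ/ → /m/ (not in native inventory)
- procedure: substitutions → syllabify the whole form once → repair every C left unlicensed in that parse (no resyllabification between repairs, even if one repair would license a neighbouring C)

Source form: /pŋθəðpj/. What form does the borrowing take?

xəməkəðəxəjə

Substitution: /p/ → /x/, /ŋ/ → /m/, /θ/ → /k/, giving /xmkəðxj/.
The consonants /x/, /m/, /ð/, /x/, /j/ cannot be parsed into a legal (C)V syllable (no codas are permitted; onsets are limited to one consonant).
Inserting the epenthetic vowel yields /x/ → /xə/, /m/ → /mə/, /ð/ → /ðə/, /x/ → /xə/, /j/ → /jə/.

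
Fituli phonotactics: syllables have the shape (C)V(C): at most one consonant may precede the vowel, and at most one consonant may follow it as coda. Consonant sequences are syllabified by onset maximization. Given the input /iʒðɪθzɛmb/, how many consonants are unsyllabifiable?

Syllabifying with onset maximization leaves /b/ stranded (at most one coda consonant is licensed; onsets are limited to one consonant).

1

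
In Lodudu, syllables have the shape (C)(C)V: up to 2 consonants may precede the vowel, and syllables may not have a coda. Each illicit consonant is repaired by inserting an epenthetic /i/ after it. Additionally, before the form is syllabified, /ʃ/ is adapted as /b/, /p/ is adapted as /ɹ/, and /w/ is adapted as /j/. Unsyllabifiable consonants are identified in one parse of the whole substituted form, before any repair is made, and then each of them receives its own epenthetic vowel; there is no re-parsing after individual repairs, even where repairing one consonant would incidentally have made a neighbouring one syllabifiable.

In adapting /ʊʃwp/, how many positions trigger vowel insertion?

3

After substitution the input is /ʊbjɹ/.
The unsyllabifiable consonants are /b/, /j/, /ɹ/; each receives one epenthetic vowel.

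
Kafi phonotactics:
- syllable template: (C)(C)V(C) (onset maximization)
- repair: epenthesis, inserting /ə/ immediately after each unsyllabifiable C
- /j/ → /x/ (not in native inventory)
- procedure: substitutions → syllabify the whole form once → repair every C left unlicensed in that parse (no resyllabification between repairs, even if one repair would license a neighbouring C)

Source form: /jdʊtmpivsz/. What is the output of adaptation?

xdʊtmpivsəzə

Substitution: /j/ → /x/, giving /xdʊtmpivsz/.
Under (C)(C)V(C), the unsyllabifiable consonants are /s/, /z/ (at most one coda consonant is licensed; onsets may contain at most 2 consonants).
Inserting the epenthetic vowel yields /s/ → /sə/, /z/ → /zə/.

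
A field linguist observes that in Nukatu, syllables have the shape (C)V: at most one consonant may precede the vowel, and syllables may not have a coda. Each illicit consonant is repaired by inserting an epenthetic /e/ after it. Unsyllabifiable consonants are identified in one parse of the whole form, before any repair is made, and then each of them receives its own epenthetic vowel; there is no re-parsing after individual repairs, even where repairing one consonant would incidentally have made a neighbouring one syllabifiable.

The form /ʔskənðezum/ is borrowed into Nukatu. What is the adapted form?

Syllabifying with onset maximization leaves /ʔ/, /s/, /n/, /m/ stranded (no codas are permitted; onsets are limited to one consonant).
Epenthesis after each stranded consonant: /ʔ/ → /ʔe/, /s/ → /se/, /n/ → /ne/, /m/ → /me/.

ʔesekəneðezume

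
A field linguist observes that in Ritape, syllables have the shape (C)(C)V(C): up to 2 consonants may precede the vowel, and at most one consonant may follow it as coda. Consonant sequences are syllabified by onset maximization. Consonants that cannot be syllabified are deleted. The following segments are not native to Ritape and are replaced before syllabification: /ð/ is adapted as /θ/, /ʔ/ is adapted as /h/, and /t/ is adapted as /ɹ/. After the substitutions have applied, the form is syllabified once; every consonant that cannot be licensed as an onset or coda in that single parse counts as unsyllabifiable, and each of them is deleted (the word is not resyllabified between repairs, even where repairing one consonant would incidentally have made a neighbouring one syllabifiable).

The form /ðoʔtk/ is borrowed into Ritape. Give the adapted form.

Substitution: /ð/ → /θ/, /ʔ/ → /h/, /t/ → /ɹ/, giving /θohɹk/.
Under (C)(C)V(C), the unsyllabifiable consonants are /ɹ/, /k/ (at most one coda consonant is licensed; onsets may contain at most 2 consonants).
Deleting the stranded consonants removes /ɹ/, /k/.

θoh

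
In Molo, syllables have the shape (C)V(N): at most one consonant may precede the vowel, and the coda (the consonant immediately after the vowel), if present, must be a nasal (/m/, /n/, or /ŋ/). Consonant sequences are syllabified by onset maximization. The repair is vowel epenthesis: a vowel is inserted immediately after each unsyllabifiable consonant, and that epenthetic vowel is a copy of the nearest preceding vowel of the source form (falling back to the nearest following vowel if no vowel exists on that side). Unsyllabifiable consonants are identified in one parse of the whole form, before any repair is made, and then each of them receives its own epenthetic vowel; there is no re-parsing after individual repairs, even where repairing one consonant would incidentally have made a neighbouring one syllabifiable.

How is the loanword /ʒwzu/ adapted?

Syllabifying with onset maximization leaves /ʒ/, /w/ stranded (only a nasal (/m/, /n/, or /ŋ/) is licensed in coda position; onsets are limited to one consonant).
Inserting the epenthetic vowel yields /ʒ/ → /ʒu/, /w/ → /wu/.

ʒuwuzu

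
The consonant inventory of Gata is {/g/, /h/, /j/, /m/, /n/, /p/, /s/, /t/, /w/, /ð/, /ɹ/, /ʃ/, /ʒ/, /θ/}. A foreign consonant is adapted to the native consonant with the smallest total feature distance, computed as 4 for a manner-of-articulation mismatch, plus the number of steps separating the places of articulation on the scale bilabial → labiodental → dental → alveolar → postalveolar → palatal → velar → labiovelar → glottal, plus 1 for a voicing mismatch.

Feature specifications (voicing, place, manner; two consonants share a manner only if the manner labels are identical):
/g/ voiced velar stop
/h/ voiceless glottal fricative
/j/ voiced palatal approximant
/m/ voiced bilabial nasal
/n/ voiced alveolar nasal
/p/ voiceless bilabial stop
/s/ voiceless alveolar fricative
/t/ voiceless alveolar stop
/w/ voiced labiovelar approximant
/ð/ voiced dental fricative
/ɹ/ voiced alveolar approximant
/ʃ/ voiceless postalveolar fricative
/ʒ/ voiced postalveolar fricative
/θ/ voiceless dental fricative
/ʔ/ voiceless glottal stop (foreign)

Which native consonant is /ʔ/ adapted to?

/g/ is closest: same manner (stop), place distance 2 (glottal→velar), voicing differs (+1); total 3. Next closest is /h/ at distance 4.

g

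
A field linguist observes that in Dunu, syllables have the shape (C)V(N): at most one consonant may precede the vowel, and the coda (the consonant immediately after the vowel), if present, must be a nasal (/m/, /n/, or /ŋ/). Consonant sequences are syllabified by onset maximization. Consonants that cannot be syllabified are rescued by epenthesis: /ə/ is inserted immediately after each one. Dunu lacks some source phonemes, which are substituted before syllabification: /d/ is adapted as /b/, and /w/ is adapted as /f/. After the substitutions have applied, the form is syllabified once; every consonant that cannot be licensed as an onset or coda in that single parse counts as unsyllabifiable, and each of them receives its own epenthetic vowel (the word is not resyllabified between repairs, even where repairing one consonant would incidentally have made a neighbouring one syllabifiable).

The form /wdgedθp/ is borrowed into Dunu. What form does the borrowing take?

fəbəgebəθəpə

Substitution: /w/ → /f/, /d/ → /b/, giving /fbgebθp/.
Under (C)V(N), the unsyllabifiable consonants are /f/, /b/, /b/, /θ/, /p/ (only a nasal (/m/, /n/, or /ŋ/) is licensed in coda position; onsets are limited to one consonant).
Inserting the epenthetic vowel yields /f/ → /fə/, /b/ → /bə/, /b/ → /bə/, /θ/ → /θə/, /p/ → /pə/.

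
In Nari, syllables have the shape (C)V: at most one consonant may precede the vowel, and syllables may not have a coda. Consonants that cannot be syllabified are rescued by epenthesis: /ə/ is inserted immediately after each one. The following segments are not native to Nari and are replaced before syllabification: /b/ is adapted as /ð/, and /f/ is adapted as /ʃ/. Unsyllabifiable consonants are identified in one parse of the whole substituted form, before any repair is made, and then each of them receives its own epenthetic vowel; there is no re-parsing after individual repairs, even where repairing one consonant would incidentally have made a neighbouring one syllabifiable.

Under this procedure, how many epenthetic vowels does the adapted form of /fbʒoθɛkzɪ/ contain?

3

After substitution the input is /ʃðʒoθɛkzɪ/.
The unsyllabifiable consonants are /ʃ/, /ð/, /k/; each receives one epenthetic vowel.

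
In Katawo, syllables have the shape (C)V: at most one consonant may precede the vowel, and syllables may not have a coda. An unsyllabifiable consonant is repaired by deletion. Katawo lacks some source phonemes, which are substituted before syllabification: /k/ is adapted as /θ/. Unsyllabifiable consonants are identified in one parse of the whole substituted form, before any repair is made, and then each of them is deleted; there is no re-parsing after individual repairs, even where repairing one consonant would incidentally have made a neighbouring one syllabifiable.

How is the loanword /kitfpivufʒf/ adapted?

Substitution: /k/ → /θ/, giving /θitfpivufʒf/.
Syllabifying with onset maximization leaves /t/, /f/, /f/, /ʒ/, /f/ stranded (no codas are permitted; onsets are limited to one consonant).
Deleting the stranded consonants removes /t/, /f/, /f/, /ʒ/, /f/.

θipivu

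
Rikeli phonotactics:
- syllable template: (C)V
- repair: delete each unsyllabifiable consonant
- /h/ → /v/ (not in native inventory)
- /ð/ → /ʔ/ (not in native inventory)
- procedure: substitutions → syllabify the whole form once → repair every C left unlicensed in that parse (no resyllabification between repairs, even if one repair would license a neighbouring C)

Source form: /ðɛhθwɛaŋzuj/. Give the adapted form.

Substitution: /ð/ → /ʔ/, /h/ → /v/, giving /ʔɛvθwɛaŋzuj/.
Syllabifying with onset maximization leaves /v/, /θ/, /ŋ/, /j/ stranded (no codas are permitted; onsets are limited to one consonant).
Deletion applies to /v/, /θ/, /ŋ/, /j/.

ʔɛwɛazu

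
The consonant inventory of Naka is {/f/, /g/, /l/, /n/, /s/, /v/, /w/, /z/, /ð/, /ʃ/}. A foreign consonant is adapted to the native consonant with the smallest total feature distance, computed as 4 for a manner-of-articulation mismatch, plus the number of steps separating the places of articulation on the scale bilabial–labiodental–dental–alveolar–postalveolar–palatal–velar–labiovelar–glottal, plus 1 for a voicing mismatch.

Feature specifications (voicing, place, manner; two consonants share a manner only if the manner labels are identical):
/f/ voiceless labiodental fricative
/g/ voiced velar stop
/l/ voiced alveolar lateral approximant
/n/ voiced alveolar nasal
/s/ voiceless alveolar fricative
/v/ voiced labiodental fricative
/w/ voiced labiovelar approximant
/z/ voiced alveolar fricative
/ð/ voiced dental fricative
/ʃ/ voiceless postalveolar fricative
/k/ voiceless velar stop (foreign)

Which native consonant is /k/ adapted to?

g

/g/ is closest: same manner (stop), place distance 0 (velar→velar), voicing differs (+1); total 1. Next closest is /w/ at distance 6.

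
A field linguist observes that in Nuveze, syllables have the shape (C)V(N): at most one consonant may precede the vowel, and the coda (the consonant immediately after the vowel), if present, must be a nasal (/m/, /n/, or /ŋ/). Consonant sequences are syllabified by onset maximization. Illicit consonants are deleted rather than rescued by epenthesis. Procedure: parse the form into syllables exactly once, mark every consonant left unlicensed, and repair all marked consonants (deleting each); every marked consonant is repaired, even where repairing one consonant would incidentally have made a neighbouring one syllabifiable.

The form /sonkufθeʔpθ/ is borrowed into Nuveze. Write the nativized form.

sonkuθe

Syllabifying with onset maximization leaves /f/, /ʔ/, /p/, /θ/ stranded (only a nasal (/m/, /n/, or /ŋ/) is licensed in coda position; onsets are limited to one consonant).
Each unlicensed consonant is deleted: /f/, /ʔ/, /p/, /θ/.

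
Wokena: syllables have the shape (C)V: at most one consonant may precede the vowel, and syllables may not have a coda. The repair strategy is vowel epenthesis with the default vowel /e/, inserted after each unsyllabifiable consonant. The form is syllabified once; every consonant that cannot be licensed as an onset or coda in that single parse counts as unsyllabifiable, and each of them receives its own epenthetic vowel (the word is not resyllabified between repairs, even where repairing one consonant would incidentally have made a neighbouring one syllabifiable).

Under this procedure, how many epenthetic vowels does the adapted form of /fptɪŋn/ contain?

The unsyllabifiable consonants are /f/, /p/, /ŋ/, /n/; each receives one epenthetic vowel.

4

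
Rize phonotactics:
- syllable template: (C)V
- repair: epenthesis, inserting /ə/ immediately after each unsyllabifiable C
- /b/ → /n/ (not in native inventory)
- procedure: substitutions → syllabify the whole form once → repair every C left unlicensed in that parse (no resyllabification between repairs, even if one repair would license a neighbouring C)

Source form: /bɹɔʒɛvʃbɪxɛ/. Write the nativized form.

nəɹɔʒɛvəʃənɪxɛ

Substitution: /b/ → /n/, giving /nɹɔʒɛvʃnɪxɛ/.
Under (C)V, the unsyllabifiable consonants are /n/, /v/, /ʃ/ (no codas are permitted; onsets are limited to one consonant).
Epenthesis after each stranded consonant: /n/ → /nə/, /v/ → /və/, /ʃ/ → /ʃə/.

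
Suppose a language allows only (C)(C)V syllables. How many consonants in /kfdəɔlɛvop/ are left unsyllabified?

The consonants /k/, /p/ cannot be parsed into a legal (C)(C)V syllable (no codas are permitted; onsets may contain at most 2 consonants).

2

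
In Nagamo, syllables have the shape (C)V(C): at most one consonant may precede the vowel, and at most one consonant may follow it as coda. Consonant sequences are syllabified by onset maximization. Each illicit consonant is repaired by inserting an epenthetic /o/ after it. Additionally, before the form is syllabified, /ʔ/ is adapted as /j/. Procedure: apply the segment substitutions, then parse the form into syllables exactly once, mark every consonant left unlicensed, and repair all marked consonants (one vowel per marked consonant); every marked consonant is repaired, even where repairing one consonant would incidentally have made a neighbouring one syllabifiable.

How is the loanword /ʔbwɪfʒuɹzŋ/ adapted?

Substitution: /ʔ/ → /j/, giving /jbwɪfʒuɹzŋ/.
Under (C)V(C), the unsyllabifiable consonants are /j/, /b/, /z/, /ŋ/ (at most one coda consonant is licensed; onsets are limited to one consonant).
Epenthesis after each stranded consonant: /j/ → /jo/, /b/ → /bo/, /z/ → /zo/, /ŋ/ → /ŋo/.

jobowɪfʒuɹzoŋo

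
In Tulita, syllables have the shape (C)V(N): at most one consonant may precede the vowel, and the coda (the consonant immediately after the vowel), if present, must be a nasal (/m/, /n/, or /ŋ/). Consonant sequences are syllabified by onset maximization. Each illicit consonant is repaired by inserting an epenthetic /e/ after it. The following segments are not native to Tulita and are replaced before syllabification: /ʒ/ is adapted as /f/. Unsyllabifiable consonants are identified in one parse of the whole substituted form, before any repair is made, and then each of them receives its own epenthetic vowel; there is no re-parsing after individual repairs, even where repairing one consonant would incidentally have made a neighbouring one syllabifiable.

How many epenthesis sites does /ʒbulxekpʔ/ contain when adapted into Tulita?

5

After substitution the input is /fbulxekpʔ/.
The unsyllabifiable consonants are /f/, /l/, /k/, /p/, /ʔ/; each receives one epenthetic vowel.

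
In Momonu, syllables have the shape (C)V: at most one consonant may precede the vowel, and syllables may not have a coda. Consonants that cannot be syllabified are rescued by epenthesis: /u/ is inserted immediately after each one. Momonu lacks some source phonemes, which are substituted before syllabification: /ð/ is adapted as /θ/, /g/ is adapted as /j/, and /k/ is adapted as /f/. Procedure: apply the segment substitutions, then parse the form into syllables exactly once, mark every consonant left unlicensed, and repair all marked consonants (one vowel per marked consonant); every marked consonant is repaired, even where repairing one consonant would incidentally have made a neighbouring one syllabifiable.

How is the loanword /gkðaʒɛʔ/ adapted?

jufuθaʒɛʔu

Substitution: /g/ → /j/, /k/ → /f/, /ð/ → /θ/, giving /jfθaʒɛʔ/.
Syllabifying with onset maximization leaves /j/, /f/, /ʔ/ stranded (no codas are permitted; onsets are limited to one consonant).
Each unlicensed consonant becomes the onset of a new syllable: /j/ → /ju/, /f/ → /fu/, /ʔ/ → /ʔu/.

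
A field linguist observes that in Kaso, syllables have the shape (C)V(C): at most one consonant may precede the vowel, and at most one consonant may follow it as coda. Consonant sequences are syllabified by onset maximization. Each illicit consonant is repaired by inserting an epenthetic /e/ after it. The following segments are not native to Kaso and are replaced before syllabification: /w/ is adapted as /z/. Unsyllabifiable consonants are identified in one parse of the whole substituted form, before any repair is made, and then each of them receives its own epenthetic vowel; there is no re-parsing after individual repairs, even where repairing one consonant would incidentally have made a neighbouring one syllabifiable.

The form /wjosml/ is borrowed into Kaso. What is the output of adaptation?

zejosmele

Substitution: /w/ → /z/, giving /zjosml/.
The consonants /z/, /m/, /l/ cannot be parsed into a legal (C)V(C) syllable (at most one coda consonant is licensed; onsets are limited to one consonant).
Inserting the epenthetic vowel yields /z/ → /ze/, /m/ → /me/, /l/ → /le/.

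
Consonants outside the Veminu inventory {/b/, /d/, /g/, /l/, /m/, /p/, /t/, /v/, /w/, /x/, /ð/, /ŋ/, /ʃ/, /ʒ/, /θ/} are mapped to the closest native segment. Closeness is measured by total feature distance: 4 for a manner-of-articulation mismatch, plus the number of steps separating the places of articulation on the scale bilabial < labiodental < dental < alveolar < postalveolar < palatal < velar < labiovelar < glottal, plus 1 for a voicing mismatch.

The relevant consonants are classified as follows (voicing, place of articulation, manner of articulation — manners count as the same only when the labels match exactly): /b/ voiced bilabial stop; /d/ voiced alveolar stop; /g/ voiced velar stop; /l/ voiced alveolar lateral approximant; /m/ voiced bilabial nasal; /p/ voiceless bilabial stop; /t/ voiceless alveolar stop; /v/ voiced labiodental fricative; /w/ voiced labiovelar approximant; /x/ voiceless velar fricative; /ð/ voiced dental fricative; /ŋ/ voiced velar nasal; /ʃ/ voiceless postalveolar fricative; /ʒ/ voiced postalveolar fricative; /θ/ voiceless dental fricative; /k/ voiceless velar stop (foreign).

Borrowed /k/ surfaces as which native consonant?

/g/ is closest: same manner (stop), place distance 0 (velar→velar), voicing differs (+1); total 1. Next closest is /t/ at distance 3.

g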